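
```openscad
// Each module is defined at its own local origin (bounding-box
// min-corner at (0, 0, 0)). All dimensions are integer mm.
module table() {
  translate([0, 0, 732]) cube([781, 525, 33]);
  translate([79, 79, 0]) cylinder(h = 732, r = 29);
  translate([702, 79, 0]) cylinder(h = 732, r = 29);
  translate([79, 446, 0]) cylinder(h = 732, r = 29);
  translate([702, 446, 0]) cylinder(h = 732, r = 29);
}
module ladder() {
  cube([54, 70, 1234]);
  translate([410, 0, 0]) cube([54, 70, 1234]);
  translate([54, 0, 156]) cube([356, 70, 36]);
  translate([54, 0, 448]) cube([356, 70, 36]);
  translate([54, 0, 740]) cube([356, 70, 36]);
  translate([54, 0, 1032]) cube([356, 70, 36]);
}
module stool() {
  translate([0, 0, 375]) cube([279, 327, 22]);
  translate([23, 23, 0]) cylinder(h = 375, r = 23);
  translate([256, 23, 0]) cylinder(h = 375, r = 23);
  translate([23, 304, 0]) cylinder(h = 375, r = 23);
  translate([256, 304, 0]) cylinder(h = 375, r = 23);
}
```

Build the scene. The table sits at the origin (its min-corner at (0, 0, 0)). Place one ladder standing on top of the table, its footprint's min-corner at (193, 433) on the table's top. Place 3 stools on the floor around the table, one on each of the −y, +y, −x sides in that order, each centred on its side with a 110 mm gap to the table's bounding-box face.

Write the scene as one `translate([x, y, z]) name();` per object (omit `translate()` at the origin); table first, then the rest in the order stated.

table();
translate([193, 433, 765]) ladder();
translate([251, -437, 0]) stool();
translate([251, 635, 0]) stool();
translate([-389, 99, 0]) stool();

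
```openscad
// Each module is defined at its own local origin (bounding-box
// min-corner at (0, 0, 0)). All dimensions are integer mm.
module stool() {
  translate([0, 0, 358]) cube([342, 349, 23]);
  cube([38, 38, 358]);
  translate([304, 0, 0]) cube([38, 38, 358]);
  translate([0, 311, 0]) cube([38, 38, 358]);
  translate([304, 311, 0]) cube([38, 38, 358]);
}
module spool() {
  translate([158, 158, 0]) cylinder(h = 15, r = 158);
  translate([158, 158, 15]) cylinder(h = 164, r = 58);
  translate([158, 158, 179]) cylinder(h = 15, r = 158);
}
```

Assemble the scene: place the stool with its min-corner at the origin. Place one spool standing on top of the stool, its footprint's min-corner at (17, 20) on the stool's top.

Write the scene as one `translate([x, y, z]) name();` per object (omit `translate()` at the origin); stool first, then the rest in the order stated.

stool();
translate([17, 20, 381]) spool();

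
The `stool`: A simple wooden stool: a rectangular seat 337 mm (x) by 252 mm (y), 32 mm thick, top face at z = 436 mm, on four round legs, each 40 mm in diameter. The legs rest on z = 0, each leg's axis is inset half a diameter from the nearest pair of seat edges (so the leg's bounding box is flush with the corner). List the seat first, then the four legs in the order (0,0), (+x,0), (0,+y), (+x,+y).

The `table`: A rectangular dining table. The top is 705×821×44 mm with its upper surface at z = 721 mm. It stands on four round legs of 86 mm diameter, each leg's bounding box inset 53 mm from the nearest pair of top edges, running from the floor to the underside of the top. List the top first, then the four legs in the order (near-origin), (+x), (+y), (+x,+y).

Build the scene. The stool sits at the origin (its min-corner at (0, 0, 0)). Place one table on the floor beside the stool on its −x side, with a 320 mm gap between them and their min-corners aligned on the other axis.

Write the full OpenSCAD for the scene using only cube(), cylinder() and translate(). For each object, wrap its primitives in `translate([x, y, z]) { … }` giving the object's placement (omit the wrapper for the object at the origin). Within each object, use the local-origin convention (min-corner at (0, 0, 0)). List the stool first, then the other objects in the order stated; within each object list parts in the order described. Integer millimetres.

translate([0, 0, 404]) cube([337, 252, 32]);
translate([20, 20, 0]) cylinder(h = 404, r = 20);
translate([317, 20, 0]) cylinder(h = 404, r = 20);
translate([20, 232, 0]) cylinder(h = 404, r = 20);
translate([317, 232, 0]) cylinder(h = 404, r = 20);
translate([-1025, 0, 0]) {
  translate([0, 0, 677]) cube([705, 821, 44]);
  translate([96, 96, 0]) cylinder(h = 677, r = 43);
  translate([609, 96, 0]) cylinder(h = 677, r = 43);
  translate([96, 725, 0]) cylinder(h = 677, r = 43);
  translate([609, 725, 0]) cylinder(h = 677, r = 43);
}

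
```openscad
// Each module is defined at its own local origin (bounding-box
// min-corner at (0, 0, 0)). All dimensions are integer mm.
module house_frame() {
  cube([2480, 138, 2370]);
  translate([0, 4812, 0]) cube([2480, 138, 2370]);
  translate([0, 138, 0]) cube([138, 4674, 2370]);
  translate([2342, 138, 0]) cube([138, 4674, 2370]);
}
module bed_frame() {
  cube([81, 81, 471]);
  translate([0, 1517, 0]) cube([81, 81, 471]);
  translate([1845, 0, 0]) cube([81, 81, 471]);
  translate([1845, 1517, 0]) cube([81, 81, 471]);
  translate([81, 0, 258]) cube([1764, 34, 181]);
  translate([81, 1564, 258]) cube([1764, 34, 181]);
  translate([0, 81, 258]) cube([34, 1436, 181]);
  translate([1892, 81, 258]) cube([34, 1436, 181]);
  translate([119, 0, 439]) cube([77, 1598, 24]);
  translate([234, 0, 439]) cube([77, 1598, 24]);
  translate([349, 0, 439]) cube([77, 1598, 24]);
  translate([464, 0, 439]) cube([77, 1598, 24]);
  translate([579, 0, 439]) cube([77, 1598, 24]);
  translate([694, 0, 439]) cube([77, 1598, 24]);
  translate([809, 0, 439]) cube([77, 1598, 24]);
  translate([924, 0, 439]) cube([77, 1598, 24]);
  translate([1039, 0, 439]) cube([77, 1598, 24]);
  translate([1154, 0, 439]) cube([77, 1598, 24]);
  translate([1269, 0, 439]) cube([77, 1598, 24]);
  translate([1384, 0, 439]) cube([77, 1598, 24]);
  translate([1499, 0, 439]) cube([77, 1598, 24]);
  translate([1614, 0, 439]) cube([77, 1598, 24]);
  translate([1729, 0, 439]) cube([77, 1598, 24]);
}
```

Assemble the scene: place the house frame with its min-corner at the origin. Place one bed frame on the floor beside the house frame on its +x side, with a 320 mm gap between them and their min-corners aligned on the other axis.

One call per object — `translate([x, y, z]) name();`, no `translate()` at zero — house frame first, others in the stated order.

house_frame();
translate([2800, 0, 0]) bed_frame();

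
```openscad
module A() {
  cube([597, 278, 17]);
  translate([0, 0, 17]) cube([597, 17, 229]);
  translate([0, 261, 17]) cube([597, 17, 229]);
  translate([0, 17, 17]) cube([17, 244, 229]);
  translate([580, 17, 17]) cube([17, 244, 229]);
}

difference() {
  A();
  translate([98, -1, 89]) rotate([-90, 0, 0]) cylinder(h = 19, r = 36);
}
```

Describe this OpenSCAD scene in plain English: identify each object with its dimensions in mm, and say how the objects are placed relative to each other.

A is an open-topped rectangular box: outside dimensions 597×278×246 mm, with a uniform wall and base thickness of 17 mm. The base is a full 597×278 slab on the floor; four walls sit on top of the base. The front and back walls (the −y and +y sides) span the full width; the two side walls fit between them.

The open box has a circular hole of radius 36 mm through its front wall, centred at (x = 98, z = 89).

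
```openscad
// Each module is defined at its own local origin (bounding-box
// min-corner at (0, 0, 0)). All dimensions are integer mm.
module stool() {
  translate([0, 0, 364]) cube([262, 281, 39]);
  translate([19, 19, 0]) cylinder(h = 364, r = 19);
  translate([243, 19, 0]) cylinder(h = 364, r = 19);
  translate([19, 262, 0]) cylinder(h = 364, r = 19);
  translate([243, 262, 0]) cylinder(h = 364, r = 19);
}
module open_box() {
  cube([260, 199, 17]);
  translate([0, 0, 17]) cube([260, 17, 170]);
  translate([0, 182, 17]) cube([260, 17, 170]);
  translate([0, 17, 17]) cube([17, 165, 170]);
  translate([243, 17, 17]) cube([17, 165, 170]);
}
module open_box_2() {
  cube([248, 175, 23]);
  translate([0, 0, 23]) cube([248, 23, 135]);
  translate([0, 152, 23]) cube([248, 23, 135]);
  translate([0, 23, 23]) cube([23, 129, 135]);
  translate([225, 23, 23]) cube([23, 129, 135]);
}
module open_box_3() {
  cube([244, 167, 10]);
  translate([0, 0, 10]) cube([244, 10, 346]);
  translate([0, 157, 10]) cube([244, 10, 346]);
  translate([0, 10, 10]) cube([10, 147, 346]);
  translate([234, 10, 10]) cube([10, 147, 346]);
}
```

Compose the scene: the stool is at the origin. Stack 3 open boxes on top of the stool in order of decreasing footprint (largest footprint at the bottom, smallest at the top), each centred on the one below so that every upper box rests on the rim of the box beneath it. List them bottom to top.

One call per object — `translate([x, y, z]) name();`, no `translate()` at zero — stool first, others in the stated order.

stool();
translate([1, 41, 403]) open_box();
translate([7, 53, 590]) open_box_2();
translate([9, 57, 748]) open_box_3();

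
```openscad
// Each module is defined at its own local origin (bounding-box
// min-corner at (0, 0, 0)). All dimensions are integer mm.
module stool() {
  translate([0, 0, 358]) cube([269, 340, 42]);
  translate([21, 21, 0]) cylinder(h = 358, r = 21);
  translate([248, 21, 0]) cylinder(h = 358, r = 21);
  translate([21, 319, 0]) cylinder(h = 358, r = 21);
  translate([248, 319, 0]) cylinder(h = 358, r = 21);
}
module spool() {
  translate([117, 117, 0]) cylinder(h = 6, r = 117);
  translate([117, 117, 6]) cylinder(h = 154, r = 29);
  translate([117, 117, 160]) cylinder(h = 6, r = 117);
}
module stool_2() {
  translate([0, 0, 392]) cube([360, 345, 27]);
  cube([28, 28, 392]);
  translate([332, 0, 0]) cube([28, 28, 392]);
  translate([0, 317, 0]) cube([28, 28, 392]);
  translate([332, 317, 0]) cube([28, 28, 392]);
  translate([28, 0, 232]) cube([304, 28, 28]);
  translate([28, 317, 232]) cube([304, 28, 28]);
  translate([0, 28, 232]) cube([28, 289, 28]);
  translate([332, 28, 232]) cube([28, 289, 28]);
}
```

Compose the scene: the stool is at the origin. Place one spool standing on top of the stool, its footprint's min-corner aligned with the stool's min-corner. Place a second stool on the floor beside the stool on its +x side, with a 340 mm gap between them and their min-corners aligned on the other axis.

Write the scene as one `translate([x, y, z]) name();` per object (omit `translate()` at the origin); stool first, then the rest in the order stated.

stool();
translate([0, 0, 400]) spool();
translate([609, 0, 0]) stool_2();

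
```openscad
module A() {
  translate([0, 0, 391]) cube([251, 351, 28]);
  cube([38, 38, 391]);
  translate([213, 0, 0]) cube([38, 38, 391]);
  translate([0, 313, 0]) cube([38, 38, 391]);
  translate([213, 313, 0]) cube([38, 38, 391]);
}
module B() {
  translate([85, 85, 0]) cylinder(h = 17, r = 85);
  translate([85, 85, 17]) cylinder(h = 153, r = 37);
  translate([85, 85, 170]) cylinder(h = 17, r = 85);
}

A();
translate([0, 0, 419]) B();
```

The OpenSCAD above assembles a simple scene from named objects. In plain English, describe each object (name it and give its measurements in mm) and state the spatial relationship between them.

A is a four-legged stool. The seat is a 251×351×28 mm slab whose top surface is at z = 419 mm; four square legs, each 38×38 mm in cross-section, run from the floor (z = 0) to the underside of the seat, each flush with a corner of the seat.

B is a spool: two coaxial disc flanges of radius 85 mm and thickness 17 mm, joined by a core cylinder of radius 37 mm and height 153 mm. The lower flange rests on z = 0 and the three cylinders share a vertical axis.

The spool is on top of the stool.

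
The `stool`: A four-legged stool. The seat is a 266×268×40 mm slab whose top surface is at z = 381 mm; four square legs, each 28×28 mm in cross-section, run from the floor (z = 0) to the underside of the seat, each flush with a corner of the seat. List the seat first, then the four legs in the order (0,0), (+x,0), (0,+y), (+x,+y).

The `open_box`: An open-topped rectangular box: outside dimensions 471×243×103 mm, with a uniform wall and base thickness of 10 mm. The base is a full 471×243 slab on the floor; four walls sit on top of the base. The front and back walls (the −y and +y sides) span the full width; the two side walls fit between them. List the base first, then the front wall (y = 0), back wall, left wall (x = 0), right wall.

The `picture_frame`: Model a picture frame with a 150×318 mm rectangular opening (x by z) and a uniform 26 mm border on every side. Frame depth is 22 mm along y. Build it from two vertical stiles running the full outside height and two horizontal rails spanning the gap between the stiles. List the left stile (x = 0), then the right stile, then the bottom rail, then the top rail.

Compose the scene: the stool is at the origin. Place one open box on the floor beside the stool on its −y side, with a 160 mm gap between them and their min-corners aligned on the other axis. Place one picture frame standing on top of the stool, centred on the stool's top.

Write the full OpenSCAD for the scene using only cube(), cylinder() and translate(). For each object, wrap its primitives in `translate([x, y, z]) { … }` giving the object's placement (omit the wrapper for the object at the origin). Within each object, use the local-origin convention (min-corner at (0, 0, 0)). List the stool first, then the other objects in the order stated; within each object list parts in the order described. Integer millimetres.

translate([0, 0, 341]) cube([266, 268, 40]);
cube([28, 28, 341]);
translate([238, 0, 0]) cube([28, 28, 341]);
translate([0, 240, 0]) cube([28, 28, 341]);
translate([238, 240, 0]) cube([28, 28, 341]);
translate([0, -403, 0]) {
  cube([471, 243, 10]);
  translate([0, 0, 10]) cube([471, 10, 93]);
  translate([0, 233, 10]) cube([471, 10, 93]);
  translate([0, 10, 10]) cube([10, 223, 93]);
  translate([461, 10, 10]) cube([10, 223, 93]);
}
translate([32, 123, 381]) {
  cube([26, 22, 370]);
  translate([176, 0, 0]) cube([26, 22, 370]);
  translate([26, 0, 0]) cube([150, 22, 26]);
  translate([26, 0, 344]) cube([150, 22, 26]);
}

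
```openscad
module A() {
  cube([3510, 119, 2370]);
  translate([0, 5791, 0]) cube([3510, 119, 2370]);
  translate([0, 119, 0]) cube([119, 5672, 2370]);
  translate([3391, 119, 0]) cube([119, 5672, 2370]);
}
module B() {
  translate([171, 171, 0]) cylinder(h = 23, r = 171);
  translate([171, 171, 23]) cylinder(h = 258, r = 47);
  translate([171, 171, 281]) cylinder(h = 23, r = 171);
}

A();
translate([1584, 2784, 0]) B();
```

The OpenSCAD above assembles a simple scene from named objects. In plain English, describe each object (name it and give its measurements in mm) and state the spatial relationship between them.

A is a box-shaped house frame (walls only): outside footprint 3510×5910 mm, wall height 2370 mm, wall thickness 119 mm. The two y-facing walls run the full x-width; the two x-facing walls fit between the inner faces of the y-facing walls.

B is a spool: two coaxial disc flanges of radius 171 mm and thickness 23 mm, joined by a core cylinder of radius 47 mm and height 258 mm. The lower flange rests on z = 0 and the three cylinders share a vertical axis.

The spool sits inside the house frame, centred.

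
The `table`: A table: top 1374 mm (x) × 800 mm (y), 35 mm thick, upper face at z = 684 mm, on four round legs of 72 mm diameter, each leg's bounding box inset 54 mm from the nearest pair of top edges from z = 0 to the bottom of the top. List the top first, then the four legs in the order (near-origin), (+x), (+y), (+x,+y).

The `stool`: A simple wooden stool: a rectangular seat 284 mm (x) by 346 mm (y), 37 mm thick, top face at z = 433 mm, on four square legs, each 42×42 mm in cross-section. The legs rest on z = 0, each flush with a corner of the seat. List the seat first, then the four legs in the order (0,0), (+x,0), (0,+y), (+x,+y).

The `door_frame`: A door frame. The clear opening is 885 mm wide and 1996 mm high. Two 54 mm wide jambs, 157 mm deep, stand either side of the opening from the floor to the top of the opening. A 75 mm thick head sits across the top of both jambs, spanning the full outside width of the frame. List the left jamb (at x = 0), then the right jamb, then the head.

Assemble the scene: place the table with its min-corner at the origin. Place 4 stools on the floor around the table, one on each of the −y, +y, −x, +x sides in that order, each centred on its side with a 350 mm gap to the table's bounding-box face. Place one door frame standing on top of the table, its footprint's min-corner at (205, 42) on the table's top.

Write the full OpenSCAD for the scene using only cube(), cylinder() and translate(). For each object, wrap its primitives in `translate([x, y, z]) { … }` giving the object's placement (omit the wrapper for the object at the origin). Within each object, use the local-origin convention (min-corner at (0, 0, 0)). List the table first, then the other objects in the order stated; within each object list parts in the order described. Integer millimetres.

translate([0, 0, 649]) cube([1374, 800, 35]);
translate([90, 90, 0]) cylinder(h = 649, r = 36);
translate([1284, 90, 0]) cylinder(h = 649, r = 36);
translate([90, 710, 0]) cylinder(h = 649, r = 36);
translate([1284, 710, 0]) cylinder(h = 649, r = 36);
translate([545, -696, 0]) {
  translate([0, 0, 396]) cube([284, 346, 37]);
  cube([42, 42, 396]);
  translate([242, 0, 0]) cube([42, 42, 396]);
  translate([0, 304, 0]) cube([42, 42, 396]);
  translate([242, 304, 0]) cube([42, 42, 396]);
}
translate([545, 1150, 0]) {
  translate([0, 0, 396]) cube([284, 346, 37]);
  cube([42, 42, 396]);
  translate([242, 0, 0]) cube([42, 42, 396]);
  translate([0, 304, 0]) cube([42, 42, 396]);
  translate([242, 304, 0]) cube([42, 42, 396]);
}
translate([-634, 227, 0]) {
  translate([0, 0, 396]) cube([284, 346, 37]);
  cube([42, 42, 396]);
  translate([242, 0, 0]) cube([42, 42, 396]);
  translate([0, 304, 0]) cube([42, 42, 396]);
  translate([242, 304, 0]) cube([42, 42, 396]);
}
translate([1724, 227, 0]) {
  translate([0, 0, 396]) cube([284, 346, 37]);
  cube([42, 42, 396]);
  translate([242, 0, 0]) cube([42, 42, 396]);
  translate([0, 304, 0]) cube([42, 42, 396]);
  translate([242, 304, 0]) cube([42, 42, 396]);
}
translate([205, 42, 684]) {
  cube([54, 157, 1996]);
  translate([939, 0, 0]) cube([54, 157, 1996]);
  translate([0, 0, 1996]) cube([993, 157, 75]);
}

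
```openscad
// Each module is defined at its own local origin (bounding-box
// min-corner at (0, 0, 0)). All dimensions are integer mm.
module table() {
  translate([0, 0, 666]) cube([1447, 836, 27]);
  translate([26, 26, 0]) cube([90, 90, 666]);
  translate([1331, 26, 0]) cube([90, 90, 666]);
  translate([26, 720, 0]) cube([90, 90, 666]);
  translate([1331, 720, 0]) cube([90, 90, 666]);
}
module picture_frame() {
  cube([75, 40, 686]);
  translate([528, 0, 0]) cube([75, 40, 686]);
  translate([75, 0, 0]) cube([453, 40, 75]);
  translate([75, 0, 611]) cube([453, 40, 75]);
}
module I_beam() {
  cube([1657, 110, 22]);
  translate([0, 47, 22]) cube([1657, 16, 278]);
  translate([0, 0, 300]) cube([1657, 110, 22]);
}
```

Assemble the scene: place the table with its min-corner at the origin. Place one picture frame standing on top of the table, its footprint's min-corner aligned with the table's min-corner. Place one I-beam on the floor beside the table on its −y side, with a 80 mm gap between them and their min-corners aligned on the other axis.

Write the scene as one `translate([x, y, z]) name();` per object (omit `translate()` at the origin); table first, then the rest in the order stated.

table();
translate([0, 0, 693]) picture_frame();
translate([0, -190, 0]) I_beam();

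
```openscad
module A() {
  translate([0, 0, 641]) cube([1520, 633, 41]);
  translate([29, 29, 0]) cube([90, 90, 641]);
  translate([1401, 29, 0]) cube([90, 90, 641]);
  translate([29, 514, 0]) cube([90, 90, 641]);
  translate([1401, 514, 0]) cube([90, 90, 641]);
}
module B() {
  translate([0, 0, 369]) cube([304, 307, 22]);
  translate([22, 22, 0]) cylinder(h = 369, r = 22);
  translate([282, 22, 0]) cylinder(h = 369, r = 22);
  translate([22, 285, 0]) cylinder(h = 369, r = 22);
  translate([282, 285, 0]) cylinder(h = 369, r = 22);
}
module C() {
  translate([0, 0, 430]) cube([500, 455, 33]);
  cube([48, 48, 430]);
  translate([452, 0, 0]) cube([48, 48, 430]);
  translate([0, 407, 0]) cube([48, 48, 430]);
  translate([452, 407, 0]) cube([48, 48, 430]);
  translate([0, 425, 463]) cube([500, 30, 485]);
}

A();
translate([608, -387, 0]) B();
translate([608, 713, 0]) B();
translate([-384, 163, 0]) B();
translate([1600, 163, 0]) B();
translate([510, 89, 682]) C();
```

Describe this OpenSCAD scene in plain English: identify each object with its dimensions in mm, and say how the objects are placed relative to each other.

A is a table with a 1520×633 mm rectangular top, 41 mm thick, top surface at z = 682 mm, supported by four 90×90 mm square legs, each inset 29 mm from the nearest pair of top edges, running from the floor.

B is a simple wooden stool: a rectangular seat 304 mm (x) by 307 mm (y), 22 mm thick, top face at z = 391 mm, on four round legs, each 44 mm in diameter. The legs rest on z = 0, each leg's axis is inset half a diameter from the nearest pair of seat edges (so the leg's bounding box is flush with the corner).

C is a chair: 500×455 mm seat, 33 mm thick, top at z = 463 mm, on four 48 mm square corner legs flush with the seat edges. A 30 mm thick backrest slab spans the full seat width, extending 485 mm above the seat top, its back face flush with the seat's +y edge.

Four stools sit around the table at the −y, +y, −x, +x sides. The chair is on top of the table, centred.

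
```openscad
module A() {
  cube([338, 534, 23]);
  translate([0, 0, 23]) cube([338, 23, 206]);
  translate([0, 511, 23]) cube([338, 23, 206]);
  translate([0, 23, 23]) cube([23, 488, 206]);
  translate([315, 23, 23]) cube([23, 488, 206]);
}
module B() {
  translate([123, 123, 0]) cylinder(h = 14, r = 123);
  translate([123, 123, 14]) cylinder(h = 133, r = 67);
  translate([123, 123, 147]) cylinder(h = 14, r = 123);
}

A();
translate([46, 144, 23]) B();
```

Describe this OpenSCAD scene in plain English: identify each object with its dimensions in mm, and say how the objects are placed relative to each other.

A is an open-topped rectangular box: outside dimensions 338×534×229 mm, with a uniform wall and base thickness of 23 mm. The base is a full 338×534 slab on the floor; four walls sit on top of the base. The front and back walls (the −y and +y sides) span the full width; the two side walls fit between them.

B is a spool: two coaxial disc flanges of radius 123 mm and thickness 14 mm, joined by a core cylinder of radius 67 mm and height 133 mm. The lower flange rests on z = 0 and the three cylinders share a vertical axis.

The spool sits inside the open box, centred.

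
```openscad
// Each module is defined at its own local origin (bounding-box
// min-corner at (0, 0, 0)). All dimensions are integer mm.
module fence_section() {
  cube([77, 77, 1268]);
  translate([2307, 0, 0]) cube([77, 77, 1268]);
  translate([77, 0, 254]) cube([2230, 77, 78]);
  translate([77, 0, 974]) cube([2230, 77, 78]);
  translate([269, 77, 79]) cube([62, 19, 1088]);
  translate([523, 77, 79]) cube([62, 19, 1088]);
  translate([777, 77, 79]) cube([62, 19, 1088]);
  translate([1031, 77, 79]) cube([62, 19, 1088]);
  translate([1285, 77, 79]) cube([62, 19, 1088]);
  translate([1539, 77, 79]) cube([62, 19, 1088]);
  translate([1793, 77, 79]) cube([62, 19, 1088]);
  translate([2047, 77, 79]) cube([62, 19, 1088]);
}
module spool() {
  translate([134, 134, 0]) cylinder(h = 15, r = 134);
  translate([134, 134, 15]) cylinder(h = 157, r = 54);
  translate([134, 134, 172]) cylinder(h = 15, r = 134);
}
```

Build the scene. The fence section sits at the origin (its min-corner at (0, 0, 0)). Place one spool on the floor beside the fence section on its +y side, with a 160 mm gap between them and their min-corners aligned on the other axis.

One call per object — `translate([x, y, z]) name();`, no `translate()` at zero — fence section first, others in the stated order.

fence_section();
translate([0, 256, 0]) spool();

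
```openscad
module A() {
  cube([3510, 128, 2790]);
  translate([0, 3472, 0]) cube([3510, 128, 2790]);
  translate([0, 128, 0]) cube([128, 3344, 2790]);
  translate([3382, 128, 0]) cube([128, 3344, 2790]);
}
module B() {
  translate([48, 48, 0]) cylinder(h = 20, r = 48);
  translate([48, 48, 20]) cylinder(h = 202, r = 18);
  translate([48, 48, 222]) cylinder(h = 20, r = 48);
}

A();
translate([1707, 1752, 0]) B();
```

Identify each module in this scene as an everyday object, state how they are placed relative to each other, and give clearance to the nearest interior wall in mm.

Clearances: x = 1579, y = 1624; minimum 1579 mm.

A is a house frame. B is a spool. The spool sits inside the house frame, centred. The clearance to the nearest interior wall is 1579 mm.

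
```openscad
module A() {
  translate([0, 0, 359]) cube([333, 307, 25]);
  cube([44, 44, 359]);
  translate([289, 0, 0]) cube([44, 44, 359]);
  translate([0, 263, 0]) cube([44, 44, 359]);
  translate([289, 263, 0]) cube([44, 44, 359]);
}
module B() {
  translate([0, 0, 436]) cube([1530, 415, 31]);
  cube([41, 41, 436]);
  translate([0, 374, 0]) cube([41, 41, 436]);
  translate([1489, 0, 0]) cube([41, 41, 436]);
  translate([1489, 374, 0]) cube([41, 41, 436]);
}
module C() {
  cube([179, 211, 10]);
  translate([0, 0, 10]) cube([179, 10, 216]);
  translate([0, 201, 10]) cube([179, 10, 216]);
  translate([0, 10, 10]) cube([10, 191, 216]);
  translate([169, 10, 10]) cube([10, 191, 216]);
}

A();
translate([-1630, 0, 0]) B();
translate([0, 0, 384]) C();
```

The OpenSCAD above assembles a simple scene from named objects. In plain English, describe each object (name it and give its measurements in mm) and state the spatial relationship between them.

A is a four-legged stool. The seat is a 333×307×25 mm slab whose top surface is at z = 384 mm; four square legs, each 44×44 mm in cross-section, run from the floor (z = 0) to the underside of the seat, each flush with a corner of the seat.

B is a long wooden bench with a 1530 mm (x) × 415 mm (y) seat, 31 mm thick, its top surface 467 mm above the floor. Four 41 mm square legs at the seat corners, flush with the edges, run from z = 0 to the seat underside.

C is an open storage box with external size 179×211×226 mm and wall thickness 10 mm (the base is also 10 mm thick). The base covers the whole footprint; the four walls stand on the base, with the y-facing walls full-width and the x-facing walls fitting between their inner faces.

The bench is on the floor beside the stool on its −x side. The open box is on top of the stool.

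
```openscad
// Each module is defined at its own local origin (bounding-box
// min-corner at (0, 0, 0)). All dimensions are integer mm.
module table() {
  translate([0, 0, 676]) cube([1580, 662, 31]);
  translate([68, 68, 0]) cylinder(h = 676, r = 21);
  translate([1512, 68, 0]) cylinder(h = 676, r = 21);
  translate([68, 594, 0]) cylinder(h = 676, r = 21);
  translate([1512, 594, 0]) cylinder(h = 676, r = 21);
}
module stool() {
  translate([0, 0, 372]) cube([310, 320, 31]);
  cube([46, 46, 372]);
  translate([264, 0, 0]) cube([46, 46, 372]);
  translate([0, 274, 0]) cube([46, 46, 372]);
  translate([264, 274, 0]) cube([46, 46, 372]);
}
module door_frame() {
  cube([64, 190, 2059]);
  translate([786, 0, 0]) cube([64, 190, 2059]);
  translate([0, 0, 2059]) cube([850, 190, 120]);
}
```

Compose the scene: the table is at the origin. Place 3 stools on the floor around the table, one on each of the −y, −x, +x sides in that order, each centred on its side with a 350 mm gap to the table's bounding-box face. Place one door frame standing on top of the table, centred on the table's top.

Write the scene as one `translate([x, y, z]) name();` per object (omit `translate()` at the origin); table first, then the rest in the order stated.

table();
translate([635, -670, 0]) stool();
translate([-660, 171, 0]) stool();
translate([1930, 171, 0]) stool();
translate([365, 236, 707]) door_frame();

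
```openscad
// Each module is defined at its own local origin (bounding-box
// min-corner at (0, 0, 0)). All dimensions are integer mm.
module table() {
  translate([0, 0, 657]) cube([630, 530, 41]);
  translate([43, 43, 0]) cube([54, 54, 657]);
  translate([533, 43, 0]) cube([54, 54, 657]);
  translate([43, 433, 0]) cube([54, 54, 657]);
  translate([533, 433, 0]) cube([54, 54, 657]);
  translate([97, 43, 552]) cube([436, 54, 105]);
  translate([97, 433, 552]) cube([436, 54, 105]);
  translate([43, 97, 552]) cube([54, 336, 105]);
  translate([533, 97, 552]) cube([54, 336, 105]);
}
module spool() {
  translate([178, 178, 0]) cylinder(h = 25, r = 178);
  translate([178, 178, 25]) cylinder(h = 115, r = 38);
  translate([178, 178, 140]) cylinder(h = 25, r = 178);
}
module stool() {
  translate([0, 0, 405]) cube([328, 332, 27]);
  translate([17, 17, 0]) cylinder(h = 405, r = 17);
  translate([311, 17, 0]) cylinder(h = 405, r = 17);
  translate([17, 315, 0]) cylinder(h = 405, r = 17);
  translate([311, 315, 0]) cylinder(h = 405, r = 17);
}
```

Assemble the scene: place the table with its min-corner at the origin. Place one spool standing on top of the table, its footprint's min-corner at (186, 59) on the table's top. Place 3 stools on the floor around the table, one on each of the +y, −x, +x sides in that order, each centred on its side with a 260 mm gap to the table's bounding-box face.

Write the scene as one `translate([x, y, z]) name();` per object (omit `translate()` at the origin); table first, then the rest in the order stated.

table();
translate([186, 59, 698]) spool();
translate([151, 790, 0]) stool();
translate([-588, 99, 0]) stool();
translate([890, 99, 0]) stool();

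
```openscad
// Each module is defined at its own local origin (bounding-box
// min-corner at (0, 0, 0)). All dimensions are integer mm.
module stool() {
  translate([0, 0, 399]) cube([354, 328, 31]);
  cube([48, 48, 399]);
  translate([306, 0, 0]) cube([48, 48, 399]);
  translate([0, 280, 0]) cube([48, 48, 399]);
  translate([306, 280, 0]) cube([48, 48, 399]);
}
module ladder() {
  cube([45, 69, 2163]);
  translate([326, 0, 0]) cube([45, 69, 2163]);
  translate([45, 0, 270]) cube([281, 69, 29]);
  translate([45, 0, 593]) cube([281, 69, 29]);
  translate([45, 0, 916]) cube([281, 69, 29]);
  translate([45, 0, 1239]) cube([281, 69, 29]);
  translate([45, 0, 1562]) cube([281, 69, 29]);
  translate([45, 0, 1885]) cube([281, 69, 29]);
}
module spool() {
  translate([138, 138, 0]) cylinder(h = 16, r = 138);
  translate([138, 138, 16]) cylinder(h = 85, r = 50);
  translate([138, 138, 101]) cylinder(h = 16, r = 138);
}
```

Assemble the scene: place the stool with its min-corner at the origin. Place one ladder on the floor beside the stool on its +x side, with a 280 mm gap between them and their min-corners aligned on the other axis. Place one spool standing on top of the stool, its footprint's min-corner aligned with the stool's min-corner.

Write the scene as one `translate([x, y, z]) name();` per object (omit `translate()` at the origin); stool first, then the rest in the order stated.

stool();
translate([634, 0, 0]) ladder();
translate([0, 0, 430]) spool();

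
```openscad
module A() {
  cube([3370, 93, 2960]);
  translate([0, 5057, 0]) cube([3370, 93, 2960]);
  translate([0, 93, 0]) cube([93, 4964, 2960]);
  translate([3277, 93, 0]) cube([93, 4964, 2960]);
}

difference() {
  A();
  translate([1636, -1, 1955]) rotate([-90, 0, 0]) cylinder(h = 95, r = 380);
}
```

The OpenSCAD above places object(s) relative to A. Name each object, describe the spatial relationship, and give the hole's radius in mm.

The subtracted cylinder has r = 380 mm.

A is a house frame. The house frame has a circular hole through its front wall. The hole's radius is 380 mm.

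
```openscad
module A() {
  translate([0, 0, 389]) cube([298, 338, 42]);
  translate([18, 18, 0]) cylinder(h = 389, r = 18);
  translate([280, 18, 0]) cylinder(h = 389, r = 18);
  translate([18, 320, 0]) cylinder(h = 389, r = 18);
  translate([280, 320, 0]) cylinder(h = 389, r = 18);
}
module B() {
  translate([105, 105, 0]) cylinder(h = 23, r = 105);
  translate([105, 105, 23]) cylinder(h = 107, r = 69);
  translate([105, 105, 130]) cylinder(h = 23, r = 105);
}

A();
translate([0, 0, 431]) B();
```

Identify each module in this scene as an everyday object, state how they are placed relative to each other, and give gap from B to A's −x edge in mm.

The spool's min-x is at 0; the stool's min-x is 0; gap = 0 mm.

A is a stool. B is a spool. The spool is on top of the stool. The gap from the spool to the stool's −x edge is 0 mm.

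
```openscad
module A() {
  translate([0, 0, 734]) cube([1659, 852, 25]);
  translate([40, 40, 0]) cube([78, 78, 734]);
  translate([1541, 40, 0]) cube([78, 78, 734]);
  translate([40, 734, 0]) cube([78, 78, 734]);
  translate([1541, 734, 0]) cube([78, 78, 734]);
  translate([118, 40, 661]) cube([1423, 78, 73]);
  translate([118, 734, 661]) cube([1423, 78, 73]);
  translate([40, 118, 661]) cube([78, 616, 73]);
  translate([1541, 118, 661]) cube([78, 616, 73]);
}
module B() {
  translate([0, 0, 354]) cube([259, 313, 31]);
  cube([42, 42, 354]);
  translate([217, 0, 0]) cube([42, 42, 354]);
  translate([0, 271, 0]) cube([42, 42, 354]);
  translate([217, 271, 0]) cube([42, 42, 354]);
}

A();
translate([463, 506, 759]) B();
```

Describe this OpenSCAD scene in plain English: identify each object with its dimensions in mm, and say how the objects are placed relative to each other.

A is a table with a 1659×852 mm rectangular top, 25 mm thick, top surface at z = 759 mm, supported by four 78×78 mm square legs, each inset 40 mm from the nearest pair of top edges, running from the floor. Four apron rails, 78 mm thick and 73 mm tall, run between adjacent legs with their top edges flush with the underside of the top and their outer faces flush with the legs' outer faces.

B is a simple wooden stool: a rectangular seat 259 mm (x) by 313 mm (y), 31 mm thick, top face at z = 385 mm, on four square legs, each 42×42 mm in cross-section. The legs rest on z = 0, each flush with a corner of the seat.

The stool is on top of the table.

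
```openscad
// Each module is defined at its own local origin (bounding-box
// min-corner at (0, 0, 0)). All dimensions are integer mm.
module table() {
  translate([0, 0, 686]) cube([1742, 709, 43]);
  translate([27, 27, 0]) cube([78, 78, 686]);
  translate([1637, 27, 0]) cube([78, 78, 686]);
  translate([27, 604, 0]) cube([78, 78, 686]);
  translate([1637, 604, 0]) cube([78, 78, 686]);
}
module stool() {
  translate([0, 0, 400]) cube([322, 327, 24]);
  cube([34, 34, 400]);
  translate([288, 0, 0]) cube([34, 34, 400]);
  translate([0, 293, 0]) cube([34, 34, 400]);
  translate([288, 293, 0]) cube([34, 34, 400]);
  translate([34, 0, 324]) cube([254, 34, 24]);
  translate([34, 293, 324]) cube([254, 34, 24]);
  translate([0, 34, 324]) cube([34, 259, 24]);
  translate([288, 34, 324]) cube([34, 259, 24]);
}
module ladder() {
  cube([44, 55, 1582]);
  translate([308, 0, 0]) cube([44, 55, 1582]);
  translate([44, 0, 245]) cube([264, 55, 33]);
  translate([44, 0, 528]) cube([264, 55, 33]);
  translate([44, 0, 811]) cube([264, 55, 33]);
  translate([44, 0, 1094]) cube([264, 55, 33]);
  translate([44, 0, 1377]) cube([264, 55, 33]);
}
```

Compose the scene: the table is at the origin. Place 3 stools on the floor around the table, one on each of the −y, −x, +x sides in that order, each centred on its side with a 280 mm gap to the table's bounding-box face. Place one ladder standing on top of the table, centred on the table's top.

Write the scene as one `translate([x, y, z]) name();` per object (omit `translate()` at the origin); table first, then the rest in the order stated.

table();
translate([710, -607, 0]) stool();
translate([-602, 191, 0]) stool();
translate([2022, 191, 0]) stool();
translate([695, 327, 729]) ladder();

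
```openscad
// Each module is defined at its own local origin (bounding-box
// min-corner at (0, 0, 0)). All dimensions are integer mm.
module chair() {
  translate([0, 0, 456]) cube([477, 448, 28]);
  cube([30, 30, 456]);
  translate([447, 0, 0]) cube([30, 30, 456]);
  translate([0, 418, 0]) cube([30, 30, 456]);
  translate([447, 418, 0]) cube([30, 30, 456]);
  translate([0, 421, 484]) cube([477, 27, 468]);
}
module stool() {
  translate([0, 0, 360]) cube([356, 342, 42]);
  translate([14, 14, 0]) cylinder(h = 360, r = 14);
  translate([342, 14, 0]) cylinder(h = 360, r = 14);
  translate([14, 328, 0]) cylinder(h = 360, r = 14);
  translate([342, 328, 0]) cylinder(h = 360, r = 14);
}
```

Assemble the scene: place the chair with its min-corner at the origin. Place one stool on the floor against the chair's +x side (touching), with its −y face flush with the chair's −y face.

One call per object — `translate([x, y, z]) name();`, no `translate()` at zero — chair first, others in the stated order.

chair();
translate([477, 0, 0]) stool();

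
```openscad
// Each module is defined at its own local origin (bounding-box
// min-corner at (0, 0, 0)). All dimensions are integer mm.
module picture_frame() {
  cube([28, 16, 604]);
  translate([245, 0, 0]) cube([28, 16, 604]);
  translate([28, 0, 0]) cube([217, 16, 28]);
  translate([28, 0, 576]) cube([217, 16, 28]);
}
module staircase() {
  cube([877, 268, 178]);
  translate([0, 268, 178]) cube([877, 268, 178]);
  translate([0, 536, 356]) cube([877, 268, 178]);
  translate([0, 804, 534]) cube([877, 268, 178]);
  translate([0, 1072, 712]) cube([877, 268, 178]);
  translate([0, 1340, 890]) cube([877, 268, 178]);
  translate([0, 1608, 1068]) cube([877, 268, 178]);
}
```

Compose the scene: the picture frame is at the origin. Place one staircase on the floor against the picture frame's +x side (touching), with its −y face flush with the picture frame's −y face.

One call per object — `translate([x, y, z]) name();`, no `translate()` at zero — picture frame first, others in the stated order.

picture_frame();
translate([273, 0, 0]) staircase();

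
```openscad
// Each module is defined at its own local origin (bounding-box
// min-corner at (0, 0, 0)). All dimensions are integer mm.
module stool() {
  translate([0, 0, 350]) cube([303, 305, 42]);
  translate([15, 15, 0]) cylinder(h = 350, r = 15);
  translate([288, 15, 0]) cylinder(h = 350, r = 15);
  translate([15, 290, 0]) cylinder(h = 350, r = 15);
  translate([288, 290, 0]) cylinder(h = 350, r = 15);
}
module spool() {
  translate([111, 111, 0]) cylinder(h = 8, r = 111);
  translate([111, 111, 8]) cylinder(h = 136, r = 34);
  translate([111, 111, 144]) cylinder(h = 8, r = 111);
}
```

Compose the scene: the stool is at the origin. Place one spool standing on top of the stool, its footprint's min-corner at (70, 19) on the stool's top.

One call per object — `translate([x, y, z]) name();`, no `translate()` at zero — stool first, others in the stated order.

stool();
translate([70, 19, 392]) spool();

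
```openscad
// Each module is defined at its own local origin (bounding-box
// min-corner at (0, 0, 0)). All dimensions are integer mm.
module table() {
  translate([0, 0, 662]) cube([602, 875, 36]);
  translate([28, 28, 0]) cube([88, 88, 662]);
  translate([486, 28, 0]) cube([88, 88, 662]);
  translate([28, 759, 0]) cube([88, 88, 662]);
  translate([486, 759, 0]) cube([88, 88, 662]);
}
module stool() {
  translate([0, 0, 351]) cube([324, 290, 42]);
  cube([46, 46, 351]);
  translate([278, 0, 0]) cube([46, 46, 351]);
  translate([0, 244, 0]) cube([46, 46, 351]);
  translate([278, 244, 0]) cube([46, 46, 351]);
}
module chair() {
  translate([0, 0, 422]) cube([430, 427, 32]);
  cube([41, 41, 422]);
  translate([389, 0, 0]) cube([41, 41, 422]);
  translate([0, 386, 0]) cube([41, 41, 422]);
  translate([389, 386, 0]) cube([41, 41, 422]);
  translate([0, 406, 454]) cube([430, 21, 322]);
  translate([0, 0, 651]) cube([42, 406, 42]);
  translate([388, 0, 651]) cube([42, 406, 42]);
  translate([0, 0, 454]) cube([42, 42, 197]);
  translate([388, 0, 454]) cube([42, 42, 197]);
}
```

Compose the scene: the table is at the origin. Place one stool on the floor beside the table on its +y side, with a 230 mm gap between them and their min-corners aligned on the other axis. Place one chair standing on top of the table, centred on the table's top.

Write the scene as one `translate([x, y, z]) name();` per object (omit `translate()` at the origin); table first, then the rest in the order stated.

table();
translate([0, 1105, 0]) stool();
translate([86, 224, 698]) chair();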